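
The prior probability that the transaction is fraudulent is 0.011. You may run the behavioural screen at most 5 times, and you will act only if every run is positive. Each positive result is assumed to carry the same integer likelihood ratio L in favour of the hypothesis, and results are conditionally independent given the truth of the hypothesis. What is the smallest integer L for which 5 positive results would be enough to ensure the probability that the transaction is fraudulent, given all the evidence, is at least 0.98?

6

Prior odds = 0.011/0.989 = 11/989.
Target odds = 0.98/0.02 = 49.
Need L⁵ ≥ 49 ÷ (11/989) = 48461/11.
5⁵ = 3125 < 48461/11 ≤ 7776 = 6⁵, so L = 6.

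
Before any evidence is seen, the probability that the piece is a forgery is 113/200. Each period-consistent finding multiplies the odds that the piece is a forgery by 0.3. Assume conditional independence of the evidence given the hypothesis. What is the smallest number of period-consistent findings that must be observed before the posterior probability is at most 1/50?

4

Prior odds = 0.565/0.435 = 113/87.
Likelihood ratio per period-consistent finding = 0.3.
Target posterior odds = 0.02/0.98 = 1/49.
Need (113/87) × 0.3ⁿ ≤ 1/49, i.e. 0.3ⁿ ≤ 87/5537.
0.3³ = 0.027 is still above 87/5537 but 0.3⁴ = 0.0081 is at or below it, so n = 4.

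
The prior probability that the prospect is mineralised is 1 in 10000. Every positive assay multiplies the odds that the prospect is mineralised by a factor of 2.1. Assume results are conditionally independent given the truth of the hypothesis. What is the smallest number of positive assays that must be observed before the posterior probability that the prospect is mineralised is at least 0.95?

17

Prior odds = 0.0001/0.9999 = 1/9999.
Likelihood ratio per positive assay = 2.1.
Target odds: 0.95 ÷ 0.05 = 19.
Need (1/9999) × 2.1ⁿ ≥ 19, i.e. 2.1ⁿ ≥ 189981.
2.1¹⁶ ≈143057 falls short of 189981 but 2.1¹⁷ ≈300419 reaches it, so n = 17.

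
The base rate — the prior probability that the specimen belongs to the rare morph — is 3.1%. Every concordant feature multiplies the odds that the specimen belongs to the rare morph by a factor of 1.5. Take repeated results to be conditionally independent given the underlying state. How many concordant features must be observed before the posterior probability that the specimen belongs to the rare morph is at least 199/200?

22

Prior odds: 0.031 ÷ 0.969 = 31/969.
Likelihood ratio per concordant feature = 1.5.
Target posterior odds = 0.995/0.005 = 199.
Require 1.5ⁿ ≥ 199 ÷ (31/969) = 192831/31.
1.5²¹ ≈4987.89 falls short of 192831/31 but 1.5²² ≈7481.83 reaches it, so n = 22.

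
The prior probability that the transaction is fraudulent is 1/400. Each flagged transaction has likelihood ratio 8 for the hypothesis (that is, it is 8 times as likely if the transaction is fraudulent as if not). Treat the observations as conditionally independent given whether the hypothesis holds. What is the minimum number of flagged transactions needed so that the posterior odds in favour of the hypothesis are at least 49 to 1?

Prior odds: 0.0025 ÷ 0.9975 = 1/399.
Likelihood ratio per flagged transaction = 8.
Target odds = 49.
Require 8ⁿ ≥ 49 ÷ (1/399) = 19551.
8⁴ = 4096 falls short of 19551 but 8⁵ = 32768 reaches it, so n = 5.

5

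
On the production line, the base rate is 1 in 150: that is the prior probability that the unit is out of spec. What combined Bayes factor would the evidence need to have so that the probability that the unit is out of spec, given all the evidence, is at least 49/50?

Prior odds = (1/150)/(149/150) = 1/149.
Target odds = 0.98/0.02 = 49.
Required Bayes factor = 49 ÷ (1/149) = 7301.

7301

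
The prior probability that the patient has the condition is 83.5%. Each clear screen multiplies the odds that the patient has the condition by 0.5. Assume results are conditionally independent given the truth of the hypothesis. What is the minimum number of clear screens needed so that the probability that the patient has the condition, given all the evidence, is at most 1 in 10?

Prior odds: 0.835 ÷ 0.165 = 167/33.
Likelihood ratio per clear screen = 0.5.
Target posterior odds = 0.1/0.9 = 1/9.
Need (167/33) × 0.5ⁿ ≤ 1/9, i.e. 0.5ⁿ ≤ 11/501.
0.5⁵ = 0.03125 is still above 11/501 but 0.5⁶ = 0.015625 is at or below it, so n = 6.

6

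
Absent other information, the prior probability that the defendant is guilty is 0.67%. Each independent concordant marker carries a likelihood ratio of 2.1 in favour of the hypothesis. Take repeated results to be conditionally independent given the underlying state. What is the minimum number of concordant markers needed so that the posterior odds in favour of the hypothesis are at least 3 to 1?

9

Prior odds = 0.0067/0.9933 = 67/9933.
Likelihood ratio per concordant marker = 2.1.
Target odds = 3.
Need (67/9933) × 2.1ⁿ ≥ 3, i.e. 2.1ⁿ ≥ 29799/67.
2.1⁸ ≈378.229 falls short of 29799/67 but 2.1⁹ ≈794.28 reaches it, so n = 9.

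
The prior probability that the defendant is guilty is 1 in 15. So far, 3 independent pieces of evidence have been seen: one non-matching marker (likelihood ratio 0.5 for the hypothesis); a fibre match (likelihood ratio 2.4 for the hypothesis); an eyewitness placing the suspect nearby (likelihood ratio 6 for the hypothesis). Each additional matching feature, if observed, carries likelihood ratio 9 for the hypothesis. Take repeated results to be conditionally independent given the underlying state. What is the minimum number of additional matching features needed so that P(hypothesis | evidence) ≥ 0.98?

Prior odds = (1/15)/(14/15) = 1/14.
Combined Bayes factor of the evidence already in hand = 0.5 × 2.4 × 6 = 7.2.
Odds after that evidence = (1/14) × 7.2 = 18/35.
Target odds = 0.98/0.02 = 49.
Need 9ⁿ ≥ 49 ÷ (18/35) = 1715/18.
9² = 81 falls short of 1715/18 but 9³ = 729 reaches it, so n = 3.

3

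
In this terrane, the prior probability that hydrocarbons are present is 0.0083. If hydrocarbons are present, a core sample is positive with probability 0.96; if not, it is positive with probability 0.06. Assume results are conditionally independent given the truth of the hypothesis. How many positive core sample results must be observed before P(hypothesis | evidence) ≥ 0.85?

Prior odds = 0.0083/0.9917 = 83/9917.
Likelihood ratio of a positive = 0.96/0.06 = 16.
Target odds: 0.85 ÷ 0.15 = 17/3.
Require 16ⁿ ≥ 17/3 ÷ (83/9917) = 168589/249.
16² = 256 falls short of 168589/249 but 16³ = 4096 reaches it, so n = 3.

3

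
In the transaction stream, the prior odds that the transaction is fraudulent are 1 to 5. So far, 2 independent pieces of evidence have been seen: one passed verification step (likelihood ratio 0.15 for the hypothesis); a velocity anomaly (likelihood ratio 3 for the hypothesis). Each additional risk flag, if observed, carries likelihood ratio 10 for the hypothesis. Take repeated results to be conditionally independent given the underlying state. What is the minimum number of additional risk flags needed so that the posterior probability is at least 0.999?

Prior odds = 0.2.
Combined Bayes factor of the evidence already in hand = 0.15 × 3 = 0.45.
Odds after that evidence = 0.2 × 0.45 = 0.09.
Target odds = 0.999/0.001 = 999.
Need 10ⁿ ≥ 999 ÷ 0.09 = 11100.
10⁴ = 10000 falls short of 11100 but 10⁵ = 100000 reaches it, so n = 5.

5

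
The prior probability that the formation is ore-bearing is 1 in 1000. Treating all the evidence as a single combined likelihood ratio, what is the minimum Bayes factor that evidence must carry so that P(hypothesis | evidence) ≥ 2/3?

1998

Prior odds = 0.001/0.999 = 1/999.
Target odds = (2/3)/(1/3) = 2.
Required Bayes factor = 2 ÷ (1/999) = 1998.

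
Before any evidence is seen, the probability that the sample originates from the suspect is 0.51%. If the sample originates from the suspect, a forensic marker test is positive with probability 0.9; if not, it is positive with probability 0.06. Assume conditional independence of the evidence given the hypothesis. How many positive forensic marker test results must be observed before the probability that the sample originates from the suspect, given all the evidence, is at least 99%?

Prior odds: 0.0051 ÷ 0.9949 = 51/9949.
Likelihood ratio of a positive = 0.9/0.06 = 15.
Target posterior odds = 0.99/0.01 = 99.
Require 15ⁿ ≥ 99 ÷ (51/9949) = 328317/17.
15³ = 3375 falls short of 328317/17 but 15⁴ = 50625 reaches it, so n = 4.

4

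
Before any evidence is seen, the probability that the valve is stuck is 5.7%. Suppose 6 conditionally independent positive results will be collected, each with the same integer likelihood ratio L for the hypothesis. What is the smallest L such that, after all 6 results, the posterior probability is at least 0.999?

Prior odds = 0.057/0.943 = 57/943.
Target odds = 0.999/0.001 = 999.
Need L⁶ ≥ 999 ÷ (57/943) = 314019/19.
5⁶ = 15625 < 314019/19 ≤ 46656 = 6⁶, so L = 6.

6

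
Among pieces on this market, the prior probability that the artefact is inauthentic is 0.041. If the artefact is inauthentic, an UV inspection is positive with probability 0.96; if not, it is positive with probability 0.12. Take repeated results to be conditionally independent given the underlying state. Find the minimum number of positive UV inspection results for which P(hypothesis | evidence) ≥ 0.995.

5

Prior odds = 0.041/0.959 = 41/959.
Likelihood ratio of a positive = 0.96/0.12 = 8.
Target posterior odds = 0.995/0.005 = 199.
Need (41/959) × 8ⁿ ≥ 199, i.e. 8ⁿ ≥ 190841/41.
8⁴ = 4096 falls short of 190841/41 but 8⁵ = 32768 reaches it, so n = 5.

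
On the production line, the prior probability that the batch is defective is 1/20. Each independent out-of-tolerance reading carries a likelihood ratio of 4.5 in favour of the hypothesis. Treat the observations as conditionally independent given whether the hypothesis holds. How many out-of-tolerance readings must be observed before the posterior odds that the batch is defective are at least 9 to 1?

4

Prior odds: 0.05 ÷ 0.95 = 1/19.
Likelihood ratio per out-of-tolerance reading = 4.5.
Target odds = 9.
Need (1/19) × 4.5ⁿ ≥ 9, i.e. 4.5ⁿ ≥ 171.
4.5³ = 91.125 falls short of 171 but 4.5⁴ = 410.0625 reaches it, so n = 4.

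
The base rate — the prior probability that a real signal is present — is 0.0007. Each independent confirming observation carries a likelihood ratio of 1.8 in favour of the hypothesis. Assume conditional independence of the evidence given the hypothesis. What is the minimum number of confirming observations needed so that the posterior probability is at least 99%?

21

Prior odds = 0.0007/0.9993 = 7/9993.
Likelihood ratio per confirming observation = 1.8.
Target odds: 0.99 ÷ 0.01 = 99.
Need (7/9993) × 1.8ⁿ ≥ 99, i.e. 1.8ⁿ ≥ 989307/7.
1.8²⁰ ≈127482 falls short of 989307/7 but 1.8²¹ ≈229468 reaches it, so n = 21.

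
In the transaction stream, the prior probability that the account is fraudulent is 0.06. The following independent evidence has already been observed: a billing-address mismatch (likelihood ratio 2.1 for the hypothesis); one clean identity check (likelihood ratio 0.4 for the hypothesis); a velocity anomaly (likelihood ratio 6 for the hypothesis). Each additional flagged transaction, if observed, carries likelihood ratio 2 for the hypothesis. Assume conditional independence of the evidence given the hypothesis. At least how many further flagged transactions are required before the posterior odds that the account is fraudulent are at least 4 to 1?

4

Prior odds = 0.06/0.94 = 3/47.
Combined Bayes factor of the evidence already in hand = 2.1 × 0.4 × 6 = 5.04.
Odds after that evidence = (3/47) × 5.04 = 378/1175.
Target odds = 4.
Need 2ⁿ ≥ 4 ÷ (378/1175) = 2350/189.
2³ = 8 falls short of 2350/189 but 2⁴ = 16 reaches it, so n = 4.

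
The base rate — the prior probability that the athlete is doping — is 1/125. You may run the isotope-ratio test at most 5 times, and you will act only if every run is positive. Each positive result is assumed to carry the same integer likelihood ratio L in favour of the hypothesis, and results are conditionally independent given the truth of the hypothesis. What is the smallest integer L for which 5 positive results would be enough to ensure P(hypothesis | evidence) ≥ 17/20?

Prior odds = 0.008/0.992 = 1/124.
Target odds = 0.85/0.15 = 17/3.
Need L⁵ ≥ 17/3 ÷ (1/124) = 2108/3.
3⁵ = 243 < 2108/3 ≤ 1024 = 4⁵, so L = 4.

4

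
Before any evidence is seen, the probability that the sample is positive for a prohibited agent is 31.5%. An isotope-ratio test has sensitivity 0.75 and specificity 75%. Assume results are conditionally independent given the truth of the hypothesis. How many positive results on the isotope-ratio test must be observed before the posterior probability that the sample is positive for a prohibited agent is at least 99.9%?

Prior odds = 0.315/0.685 = 63/137.
False-positive rate = 1 − 0.75 = 0.25; likelihood ratio of a positive = 0.75/0.25 = 3.
Target posterior odds = 0.999/0.001 = 999.
Require 3ⁿ ≥ 999 ÷ (63/137) = 15207/7.
3⁶ = 729 falls short of 15207/7 but 3⁷ = 2187 reaches it, so n = 7.

7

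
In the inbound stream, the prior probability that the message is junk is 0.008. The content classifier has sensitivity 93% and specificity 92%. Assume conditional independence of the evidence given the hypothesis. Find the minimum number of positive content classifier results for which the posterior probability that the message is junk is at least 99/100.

4

Prior odds = 0.008/0.992 = 1/124.
False-positive rate = 1 − 0.92 = 0.08; likelihood ratio of a positive = 0.93/0.08 = 11.625.
Target posterior odds = 0.99/0.01 = 99.
Require 11.625ⁿ ≥ 99 ÷ (1/124) = 12276.
11.625³ = 804357/512 falls short of 12276 but 11.625⁴ = 74805201/4096 reaches it, so n = 4.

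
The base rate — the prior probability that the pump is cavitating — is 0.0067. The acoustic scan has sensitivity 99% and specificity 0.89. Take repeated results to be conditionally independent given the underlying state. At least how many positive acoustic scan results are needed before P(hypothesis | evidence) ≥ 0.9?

Prior odds: 0.0067 ÷ 0.9933 = 67/9933.
False-positive rate = 1 − 0.89 = 0.11; likelihood ratio of a positive = 0.99/0.11 = 9.
Target odds: 0.9 ÷ 0.1 = 9.
Require 9ⁿ ≥ 9 ÷ (67/9933) = 89397/67.
9³ = 729 falls short of 89397/67 but 9⁴ = 6561 reaches it, so n = 4.

4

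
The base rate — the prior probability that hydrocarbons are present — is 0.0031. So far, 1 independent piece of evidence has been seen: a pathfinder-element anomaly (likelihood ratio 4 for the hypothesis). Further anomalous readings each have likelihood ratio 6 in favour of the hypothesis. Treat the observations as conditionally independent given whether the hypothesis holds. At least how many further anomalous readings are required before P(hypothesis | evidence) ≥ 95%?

Prior odds = 0.0031/0.9969 = 31/9969.
Bayes factor of the evidence already in hand = 4.
Odds after that evidence = (31/9969) × 4 = 124/9969.
Target odds = 0.95/0.05 = 19.
Need 6ⁿ ≥ 19 ÷ (124/9969) = 189411/124.
6⁴ = 1296 falls short of 189411/124 but 6⁵ = 7776 reaches it, so n = 5.

5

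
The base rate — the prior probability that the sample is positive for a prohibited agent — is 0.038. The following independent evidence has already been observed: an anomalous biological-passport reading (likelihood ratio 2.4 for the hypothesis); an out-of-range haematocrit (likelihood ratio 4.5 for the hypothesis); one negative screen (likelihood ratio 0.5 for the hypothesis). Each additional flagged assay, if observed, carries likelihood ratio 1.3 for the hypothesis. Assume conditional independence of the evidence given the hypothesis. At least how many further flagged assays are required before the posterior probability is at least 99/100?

24

Prior odds = 0.038/0.962 = 19/481.
Combined Bayes factor of the evidence already in hand = 2.4 × 4.5 × 0.5 = 5.4.
Odds after that evidence = (19/481) × 5.4 = 513/2405.
Target odds = 0.99/0.01 = 99.
Need 1.3ⁿ ≥ 99 ÷ (513/2405) = 26455/57.
1.3²³ ≈417.539 falls short of 26455/57 but 1.3²⁴ ≈542.801 reaches it, so n = 24.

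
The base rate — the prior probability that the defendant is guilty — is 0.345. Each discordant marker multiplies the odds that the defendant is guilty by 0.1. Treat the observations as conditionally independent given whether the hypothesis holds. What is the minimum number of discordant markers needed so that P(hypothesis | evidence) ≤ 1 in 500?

3

Prior odds: 0.345 ÷ 0.655 = 69/131.
Likelihood ratio per discordant marker = 0.1.
Target posterior odds = 0.002/0.998 = 1/499.
Need (69/131) × 0.1ⁿ ≤ 1/499, i.e. 0.1ⁿ ≤ 131/34431.
0.1² = 0.01 is still above 131/34431 but 0.1³ = 0.001 is at or below it, so n = 3.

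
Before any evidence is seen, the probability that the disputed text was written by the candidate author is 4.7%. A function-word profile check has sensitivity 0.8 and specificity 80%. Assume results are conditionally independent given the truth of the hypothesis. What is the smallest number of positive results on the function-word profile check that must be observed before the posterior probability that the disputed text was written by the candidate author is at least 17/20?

4

Prior odds = 0.047/0.953 = 47/953.
False-positive rate = 1 − 0.8 = 0.2; likelihood ratio of a positive = 0.8/0.2 = 4.
Target odds: 0.85 ÷ 0.15 = 17/3.
Require 4ⁿ ≥ 17/3 ÷ (47/953) = 16201/141.
4³ = 64 falls short of 16201/141 but 4⁴ = 256 reaches it, so n = 4.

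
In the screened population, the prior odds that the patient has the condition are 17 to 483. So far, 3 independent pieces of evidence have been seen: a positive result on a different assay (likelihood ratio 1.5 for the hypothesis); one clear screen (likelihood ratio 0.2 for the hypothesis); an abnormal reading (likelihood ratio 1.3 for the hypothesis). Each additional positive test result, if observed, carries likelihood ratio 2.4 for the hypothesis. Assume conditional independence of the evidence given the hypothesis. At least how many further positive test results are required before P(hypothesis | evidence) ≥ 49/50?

10

Prior odds = 17/483.
Combined Bayes factor of the evidence already in hand = 1.5 × 0.2 × 1.3 = 0.39.
Odds after that evidence = (17/483) × 0.39 = 221/16100.
Target odds = 0.98/0.02 = 49.
Need 2.4ⁿ ≥ 49 ÷ (221/16100) = 788900/221.
2.4⁹ ≈2641.81 falls short of 788900/221 but 2.4¹⁰ ≈6340.34 reaches it, so n = 10.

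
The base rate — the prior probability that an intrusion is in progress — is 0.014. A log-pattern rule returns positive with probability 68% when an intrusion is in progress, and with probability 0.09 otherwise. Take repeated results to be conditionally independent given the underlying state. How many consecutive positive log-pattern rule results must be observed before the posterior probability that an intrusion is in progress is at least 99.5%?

Prior odds: 0.014 ÷ 0.986 = 7/493.
Likelihood ratio of a positive result = 0.68/0.09 = 68/9.
Target odds: 0.995 ÷ 0.005 = 199.
Require (68/9)ⁿ ≥ 199 ÷ (7/493) = 98107/7.
(68/9)⁴ = 21381376/6561 falls short of 98107/7 but (68/9)⁵ ≈24622.5 reaches it, so n = 5.

5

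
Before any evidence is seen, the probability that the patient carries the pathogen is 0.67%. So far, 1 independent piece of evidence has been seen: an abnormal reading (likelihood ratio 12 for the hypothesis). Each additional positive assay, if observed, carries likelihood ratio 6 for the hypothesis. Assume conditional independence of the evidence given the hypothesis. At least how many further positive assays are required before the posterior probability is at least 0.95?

Prior odds = 0.0067/0.9933 = 67/9933.
Bayes factor of the evidence already in hand = 12.
Odds after that evidence = (67/9933) × 12 = 268/3311.
Target odds = 0.95/0.05 = 19.
Need 6ⁿ ≥ 19 ÷ (268/3311) = 62909/268.
6³ = 216 falls short of 62909/268 but 6⁴ = 1296 reaches it, so n = 4.

4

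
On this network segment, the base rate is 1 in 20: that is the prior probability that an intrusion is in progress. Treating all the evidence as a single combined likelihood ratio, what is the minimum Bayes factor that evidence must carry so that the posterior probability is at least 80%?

Prior odds = 0.05/0.95 = 1/19.
Target odds = 0.8/0.2 = 4.
Required Bayes factor = 4 ÷ (1/19) = 76.

76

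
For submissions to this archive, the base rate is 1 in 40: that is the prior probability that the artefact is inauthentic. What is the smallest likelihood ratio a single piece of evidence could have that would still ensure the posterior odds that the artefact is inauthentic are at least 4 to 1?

156

Prior odds = 0.025/0.975 = 1/39.
Target odds = 4.
Required Bayes factor = 4 ÷ (1/39) = 156.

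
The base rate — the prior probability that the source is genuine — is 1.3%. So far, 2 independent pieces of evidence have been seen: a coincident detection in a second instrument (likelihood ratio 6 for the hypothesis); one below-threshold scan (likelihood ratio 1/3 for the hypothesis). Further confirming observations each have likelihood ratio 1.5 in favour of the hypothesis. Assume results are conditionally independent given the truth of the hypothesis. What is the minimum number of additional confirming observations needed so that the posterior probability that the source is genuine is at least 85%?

Prior odds = 0.013/0.987 = 13/987.
Combined Bayes factor of the evidence already in hand = 6 × (1/3) = 2.
Odds after that evidence = (13/987) × 2 = 26/987.
Target odds = 0.85/0.15 = 17/3.
Need 1.5ⁿ ≥ 17/3 ÷ (26/987) = 5593/26.
1.5¹³ = 1594323/8192 falls short of 5593/26 but 1.5¹⁴ = 4782969/16384 reaches it, so n = 14.

14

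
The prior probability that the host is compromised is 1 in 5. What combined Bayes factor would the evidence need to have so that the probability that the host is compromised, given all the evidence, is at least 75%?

Prior odds = 0.2/0.8 = 0.25.
Target odds = 0.75/0.25 = 3.
Required Bayes factor = 3 ÷ 0.25 = 12.

12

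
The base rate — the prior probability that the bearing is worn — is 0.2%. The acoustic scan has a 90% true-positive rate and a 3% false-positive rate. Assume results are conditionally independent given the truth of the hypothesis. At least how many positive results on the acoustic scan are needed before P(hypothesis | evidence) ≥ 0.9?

Prior odds = 0.002/0.998 = 1/499.
Likelihood ratio of a positive result = 0.9/0.03 = 30.
Target odds: 0.9 ÷ 0.1 = 9.
Need (1/499) × 30ⁿ ≥ 9, i.e. 30ⁿ ≥ 4491.
30² = 900 falls short of 4491 but 30³ = 27000 reaches it, so n = 3.

3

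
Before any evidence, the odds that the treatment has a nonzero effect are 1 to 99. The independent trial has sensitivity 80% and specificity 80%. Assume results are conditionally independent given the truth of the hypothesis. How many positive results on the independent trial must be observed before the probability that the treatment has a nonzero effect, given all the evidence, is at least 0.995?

Prior odds = 1/99.
False-positive rate = 1 − 0.8 = 0.2; likelihood ratio of a positive = 0.8/0.2 = 4.
Target odds: 0.995 ÷ 0.005 = 199.
Require 4ⁿ ≥ 199 ÷ (1/99) = 19701.
4⁷ = 16384 falls short of 19701 but 4⁸ = 65536 reaches it, so n = 8.

8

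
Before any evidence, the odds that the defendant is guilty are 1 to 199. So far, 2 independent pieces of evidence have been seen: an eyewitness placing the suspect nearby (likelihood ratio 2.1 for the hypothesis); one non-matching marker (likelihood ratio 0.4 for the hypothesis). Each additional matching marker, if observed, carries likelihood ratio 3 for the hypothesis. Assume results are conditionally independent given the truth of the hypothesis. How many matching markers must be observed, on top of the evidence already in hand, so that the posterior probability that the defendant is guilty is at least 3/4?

Prior odds = 1/199.
Combined Bayes factor of the evidence already in hand = 2.1 × 0.4 = 0.84.
Odds after that evidence = (1/199) × 0.84 = 21/4975.
Target odds = 0.75/0.25 = 3.
Need 3ⁿ ≥ 3 ÷ (21/4975) = 4975/7.
3⁵ = 243 falls short of 4975/7 but 3⁶ = 729 reaches it, so n = 6.

6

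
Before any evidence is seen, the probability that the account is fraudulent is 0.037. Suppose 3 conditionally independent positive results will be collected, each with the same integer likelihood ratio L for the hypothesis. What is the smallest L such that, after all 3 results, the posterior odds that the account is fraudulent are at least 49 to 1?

11

Prior odds = 0.037/0.963 = 37/963.
Target odds = 49.
Need L³ ≥ 49 ÷ (37/963) = 47187/37.
10³ = 1000 < 47187/37 ≤ 1331 = 11³, so L = 11.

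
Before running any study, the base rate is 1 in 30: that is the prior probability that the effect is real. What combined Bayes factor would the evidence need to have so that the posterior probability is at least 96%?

696

Prior odds = (1/30)/(29/30) = 1/29.
Target odds = 0.96/0.04 = 24.
Required Bayes factor = 24 ÷ (1/29) = 696.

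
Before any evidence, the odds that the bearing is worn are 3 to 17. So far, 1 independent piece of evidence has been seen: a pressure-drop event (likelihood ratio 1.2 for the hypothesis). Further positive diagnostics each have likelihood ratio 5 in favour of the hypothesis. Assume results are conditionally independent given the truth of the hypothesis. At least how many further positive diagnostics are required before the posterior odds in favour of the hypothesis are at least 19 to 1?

3

Prior odds = 3/17.
Bayes factor of the evidence already in hand = 1.2.
Odds after that evidence = (3/17) × 1.2 = 18/85.
Target odds = 19.
Need 5ⁿ ≥ 19 ÷ (18/85) = 1615/18.
5² = 25 falls short of 1615/18 but 5³ = 125 reaches it, so n = 3.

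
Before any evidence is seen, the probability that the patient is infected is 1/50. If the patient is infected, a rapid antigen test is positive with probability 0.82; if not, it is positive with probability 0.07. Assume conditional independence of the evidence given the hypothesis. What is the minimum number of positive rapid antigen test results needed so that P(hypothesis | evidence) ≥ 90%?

3

Prior odds: 0.02 ÷ 0.98 = 1/49.
Likelihood ratio of a positive = 0.82/0.07 = 82/7.
Target posterior odds = 0.9/0.1 = 9.
Need (1/49) × (82/7)ⁿ ≥ 9, i.e. (82/7)ⁿ ≥ 441.
(82/7)² = 6724/49 falls short of 441 but (82/7)³ = 551368/343 reaches it, so n = 3.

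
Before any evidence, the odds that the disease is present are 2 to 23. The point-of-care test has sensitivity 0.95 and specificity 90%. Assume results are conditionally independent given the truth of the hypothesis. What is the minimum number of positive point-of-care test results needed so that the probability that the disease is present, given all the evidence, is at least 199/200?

Prior odds = 2/23.
False-positive rate = 1 − 0.9 = 0.1; likelihood ratio of a positive = 0.95/0.1 = 9.5.
Target posterior odds = 0.995/0.005 = 199.
Need (2/23) × 9.5ⁿ ≥ 199, i.e. 9.5ⁿ ≥ 2288.5.
9.5³ = 857.375 falls short of 2288.5 but 9.5⁴ = 8145.0625 reaches it, so n = 4.

4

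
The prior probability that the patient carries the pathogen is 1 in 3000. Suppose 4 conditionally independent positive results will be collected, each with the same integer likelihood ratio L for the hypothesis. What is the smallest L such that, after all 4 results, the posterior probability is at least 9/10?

13

Prior odds = (1/3000)/(2999/3000) = 1/2999.
Target odds = 0.9/0.1 = 9.
Need L⁴ ≥ 9 ÷ (1/2999) = 26991.
12⁴ = 20736 < 26991 ≤ 28561 = 13⁴, so L = 13.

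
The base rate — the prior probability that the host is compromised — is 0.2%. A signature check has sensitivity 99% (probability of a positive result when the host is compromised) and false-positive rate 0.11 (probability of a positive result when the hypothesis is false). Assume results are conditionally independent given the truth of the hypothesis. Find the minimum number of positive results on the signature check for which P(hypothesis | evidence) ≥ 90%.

4

Prior odds: 0.002 ÷ 0.998 = 1/499.
Likelihood ratio of a positive result = 0.99/0.11 = 9.
Target odds: 0.9 ÷ 0.1 = 9.
Require 9ⁿ ≥ 9 ÷ (1/499) = 4491.
9³ = 729 falls short of 4491 but 9⁴ = 6561 reaches it, so n = 4.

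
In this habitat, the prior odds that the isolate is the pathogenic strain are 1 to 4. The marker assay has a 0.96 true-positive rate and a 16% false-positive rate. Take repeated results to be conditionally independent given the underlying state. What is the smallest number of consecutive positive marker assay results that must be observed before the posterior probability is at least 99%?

Prior odds = 0.25.
Likelihood ratio of a positive result = 0.96/0.16 = 6.
Target odds: 0.99 ÷ 0.01 = 99.
Require 6ⁿ ≥ 99 ÷ 0.25 = 396.
6³ = 216 falls short of 396 but 6⁴ = 1296 reaches it, so n = 4.

4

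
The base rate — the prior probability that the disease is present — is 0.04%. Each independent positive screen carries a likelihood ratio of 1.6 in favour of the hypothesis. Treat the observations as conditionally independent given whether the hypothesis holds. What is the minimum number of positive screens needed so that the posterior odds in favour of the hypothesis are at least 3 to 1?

Prior odds: 0.0004 ÷ 0.9996 = 1/2499.
Likelihood ratio per positive screen = 1.6.
Target odds = 3.
Require 1.6ⁿ ≥ 3 ÷ (1/2499) = 7497.
1.6¹⁸ ≈4722.37 falls short of 7497 but 1.6¹⁹ ≈7555.79 reaches it, so n = 19.

19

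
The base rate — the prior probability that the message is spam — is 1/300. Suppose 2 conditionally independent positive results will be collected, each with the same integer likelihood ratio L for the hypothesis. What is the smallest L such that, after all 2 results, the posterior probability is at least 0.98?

122

Prior odds = (1/300)/(299/300) = 1/299.
Target odds = 0.98/0.02 = 49.
Need L² ≥ 49 ÷ (1/299) = 14651.
121² = 14641 < 14651 ≤ 14884 = 122², so L = 122.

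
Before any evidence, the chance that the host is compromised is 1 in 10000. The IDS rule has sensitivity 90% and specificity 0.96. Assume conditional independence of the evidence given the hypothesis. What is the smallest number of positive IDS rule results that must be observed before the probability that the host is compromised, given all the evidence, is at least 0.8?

4

Prior odds: 0.0001 ÷ 0.9999 = 1/9999.
False-positive rate = 1 − 0.96 = 0.04; likelihood ratio of a positive = 0.9/0.04 = 22.5.
Target posterior odds = 0.8/0.2 = 4.
Require 22.5ⁿ ≥ 4 ÷ (1/9999) = 39996.
22.5³ = 11390.625 falls short of 39996 but 22.5⁴ = 256289.0625 reaches it, so n = 4.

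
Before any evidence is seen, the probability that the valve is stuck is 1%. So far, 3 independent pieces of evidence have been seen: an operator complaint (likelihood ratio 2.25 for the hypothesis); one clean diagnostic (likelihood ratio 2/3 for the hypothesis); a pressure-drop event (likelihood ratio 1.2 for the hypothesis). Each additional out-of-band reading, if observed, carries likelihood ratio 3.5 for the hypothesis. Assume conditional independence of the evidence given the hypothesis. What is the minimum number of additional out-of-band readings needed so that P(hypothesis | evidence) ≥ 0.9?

5

Prior odds = 0.01/0.99 = 1/99.
Combined Bayes factor of the evidence already in hand = 2.25 × (2/3) × 1.2 = 1.8.
Odds after that evidence = (1/99) × 1.8 = 1/55.
Target odds = 0.9/0.1 = 9.
Need 3.5ⁿ ≥ 9 ÷ (1/55) = 495.
3.5⁴ = 150.0625 falls short of 495 but 3.5⁵ = 525.21875 reaches it, so n = 5.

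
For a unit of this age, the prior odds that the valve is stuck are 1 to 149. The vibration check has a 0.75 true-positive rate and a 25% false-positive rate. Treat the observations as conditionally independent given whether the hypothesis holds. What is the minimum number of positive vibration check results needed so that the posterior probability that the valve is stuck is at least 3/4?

Prior odds = 1/149.
Likelihood ratio of a positive result = 0.75/0.25 = 3.
Target odds: 0.75 ÷ 0.25 = 3.
Require 3ⁿ ≥ 3 ÷ (1/149) = 447.
3⁵ = 243 falls short of 447 but 3⁶ = 729 reaches it, so n = 6.

6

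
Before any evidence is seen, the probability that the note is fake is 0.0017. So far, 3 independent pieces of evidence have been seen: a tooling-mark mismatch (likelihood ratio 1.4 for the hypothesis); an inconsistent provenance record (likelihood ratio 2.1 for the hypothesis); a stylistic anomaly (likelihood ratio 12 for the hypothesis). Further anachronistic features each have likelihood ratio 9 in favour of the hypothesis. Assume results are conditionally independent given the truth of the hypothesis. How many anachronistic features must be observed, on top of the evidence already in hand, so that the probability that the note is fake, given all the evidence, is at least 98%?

4

Prior odds = 0.0017/0.9983 = 17/9983.
Combined Bayes factor of the evidence already in hand = 1.4 × 2.1 × 12 = 35.28.
Odds after that evidence = (17/9983) × 35.28 = 14994/249575.
Target odds = 0.98/0.02 = 49.
Need 9ⁿ ≥ 49 ÷ (14994/249575) = 249575/306.
9³ = 729 falls short of 249575/306 but 9⁴ = 6561 reaches it, so n = 4.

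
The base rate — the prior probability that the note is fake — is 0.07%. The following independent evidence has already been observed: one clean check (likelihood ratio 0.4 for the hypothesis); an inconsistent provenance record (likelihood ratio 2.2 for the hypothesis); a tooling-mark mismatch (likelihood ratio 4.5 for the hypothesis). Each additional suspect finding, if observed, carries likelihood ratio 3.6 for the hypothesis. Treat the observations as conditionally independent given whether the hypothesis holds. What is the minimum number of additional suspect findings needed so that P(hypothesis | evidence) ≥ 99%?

Prior odds = 0.0007/0.9993 = 7/9993.
Combined Bayes factor of the evidence already in hand = 0.4 × 2.2 × 4.5 = 3.96.
Odds after that evidence = (7/9993) × 3.96 = 231/83275.
Target odds = 0.99/0.01 = 99.
Need 3.6ⁿ ≥ 99 ÷ (231/83275) = 249825/7.
3.6⁸ ≈28211.1 falls short of 249825/7 but 3.6⁹ ≈101560 reaches it, so n = 9.

9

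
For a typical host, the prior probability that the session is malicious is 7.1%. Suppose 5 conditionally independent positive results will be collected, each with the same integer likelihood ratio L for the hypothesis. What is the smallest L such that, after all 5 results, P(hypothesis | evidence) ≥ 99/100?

Prior odds = 0.071/0.929 = 71/929.
Target odds = 0.99/0.01 = 99.
Need L⁵ ≥ 99 ÷ (71/929) = 91971/71.
4⁵ = 1024 < 91971/71 ≤ 3125 = 5⁵, so L = 5.

5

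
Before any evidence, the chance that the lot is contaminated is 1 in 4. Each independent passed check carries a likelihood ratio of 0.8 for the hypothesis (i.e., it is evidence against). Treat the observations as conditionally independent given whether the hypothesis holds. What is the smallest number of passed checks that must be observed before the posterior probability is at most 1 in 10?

5

Prior odds: 0.25 ÷ 0.75 = 1/3.
Likelihood ratio per passed check = 0.8.
Target posterior odds = 0.1/0.9 = 1/9.
Require 0.8ⁿ ≤ 1/9 ÷ (1/3) = 1/3.
0.8⁴ = 0.4096 is still above 1/3 but 0.8⁵ = 0.32768 is at or below it, so n = 5.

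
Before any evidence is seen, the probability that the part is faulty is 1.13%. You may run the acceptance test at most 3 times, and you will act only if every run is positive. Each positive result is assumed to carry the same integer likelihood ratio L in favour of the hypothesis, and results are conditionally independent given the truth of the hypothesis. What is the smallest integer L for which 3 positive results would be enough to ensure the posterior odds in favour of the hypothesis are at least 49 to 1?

17

Prior odds = 0.0113/0.9887 = 113/9887.
Target odds = 49.
Need L³ ≥ 49 ÷ (113/9887) = 484463/113.
16³ = 4096 < 484463/113 ≤ 4913 = 17³, so L = 17.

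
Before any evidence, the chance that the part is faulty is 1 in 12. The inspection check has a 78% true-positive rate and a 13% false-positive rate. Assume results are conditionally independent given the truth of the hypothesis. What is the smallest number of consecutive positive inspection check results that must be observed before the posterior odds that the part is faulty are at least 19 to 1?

3

Prior odds = (1/12)/(11/12) = 1/11.
Likelihood ratio of a positive result = 0.78/0.13 = 6.
Target odds = 19.
Need (1/11) × 6ⁿ ≥ 19, i.e. 6ⁿ ≥ 209.
6² = 36 falls short of 209 but 6³ = 216 reaches it, so n = 3.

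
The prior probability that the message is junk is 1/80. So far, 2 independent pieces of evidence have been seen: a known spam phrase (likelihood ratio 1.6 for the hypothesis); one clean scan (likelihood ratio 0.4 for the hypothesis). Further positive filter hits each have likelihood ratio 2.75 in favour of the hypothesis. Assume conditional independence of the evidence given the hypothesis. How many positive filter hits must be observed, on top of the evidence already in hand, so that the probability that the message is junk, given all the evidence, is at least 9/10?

Prior odds = 0.0125/0.9875 = 1/79.
Combined Bayes factor of the evidence already in hand = 1.6 × 0.4 = 0.64.
Odds after that evidence = (1/79) × 0.64 = 16/1975.
Target odds = 0.9/0.1 = 9.
Need 2.75ⁿ ≥ 9 ÷ (16/1975) = 1110.9375.
2.75⁶ = 1771561/4096 falls short of 1110.9375 but 2.75⁷ = 19487171/16384 reaches it, so n = 7.

7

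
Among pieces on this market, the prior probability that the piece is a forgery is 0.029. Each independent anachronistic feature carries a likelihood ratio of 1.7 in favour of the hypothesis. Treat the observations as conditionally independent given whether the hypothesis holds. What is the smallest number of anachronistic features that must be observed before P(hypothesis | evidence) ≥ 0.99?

16

Prior odds = 0.029/0.971 = 29/971.
Likelihood ratio per anachronistic feature = 1.7.
Target posterior odds = 0.99/0.01 = 99.
Require 1.7ⁿ ≥ 99 ÷ (29/971) = 96129/29.
1.7¹⁵ ≈2862.42 falls short of 96129/29 but 1.7¹⁶ ≈4866.12 reaches it, so n = 16.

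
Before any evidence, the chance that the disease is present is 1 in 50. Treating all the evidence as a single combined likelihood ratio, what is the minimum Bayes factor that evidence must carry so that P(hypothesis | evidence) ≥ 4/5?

196

Prior odds = 0.02/0.98 = 1/49.
Target odds = 0.8/0.2 = 4.
Required Bayes factor = 4 ÷ (1/49) = 196.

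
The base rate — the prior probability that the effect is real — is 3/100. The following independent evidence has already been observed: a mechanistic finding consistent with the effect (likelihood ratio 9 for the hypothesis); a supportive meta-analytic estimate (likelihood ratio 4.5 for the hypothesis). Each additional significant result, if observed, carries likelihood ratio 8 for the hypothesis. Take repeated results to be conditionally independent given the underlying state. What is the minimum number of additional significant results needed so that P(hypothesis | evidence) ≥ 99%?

Prior odds = 0.03/0.97 = 3/97.
Combined Bayes factor of the evidence already in hand = 9 × 4.5 = 40.5.
Odds after that evidence = (3/97) × 40.5 = 243/194.
Target odds = 0.99/0.01 = 99.
Need 8ⁿ ≥ 99 ÷ (243/194) = 2134/27.
8² = 64 falls short of 2134/27 but 8³ = 512 reaches it, so n = 3.

3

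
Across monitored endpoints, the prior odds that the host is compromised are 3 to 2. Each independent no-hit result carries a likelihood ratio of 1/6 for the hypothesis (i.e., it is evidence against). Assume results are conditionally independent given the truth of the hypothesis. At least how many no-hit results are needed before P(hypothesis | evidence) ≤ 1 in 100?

3

Prior odds = 1.5.
Likelihood ratio per no-hit result = 1/6.
Target odds: 0.01 ÷ 0.99 = 1/99.
Need 1.5 × (1/6)ⁿ ≤ 1/99, i.e. (1/6)ⁿ ≤ 2/297.
(1/6)² = 1/36 is still above 2/297 but (1/6)³ = 1/216 is at or below it, so n = 3.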